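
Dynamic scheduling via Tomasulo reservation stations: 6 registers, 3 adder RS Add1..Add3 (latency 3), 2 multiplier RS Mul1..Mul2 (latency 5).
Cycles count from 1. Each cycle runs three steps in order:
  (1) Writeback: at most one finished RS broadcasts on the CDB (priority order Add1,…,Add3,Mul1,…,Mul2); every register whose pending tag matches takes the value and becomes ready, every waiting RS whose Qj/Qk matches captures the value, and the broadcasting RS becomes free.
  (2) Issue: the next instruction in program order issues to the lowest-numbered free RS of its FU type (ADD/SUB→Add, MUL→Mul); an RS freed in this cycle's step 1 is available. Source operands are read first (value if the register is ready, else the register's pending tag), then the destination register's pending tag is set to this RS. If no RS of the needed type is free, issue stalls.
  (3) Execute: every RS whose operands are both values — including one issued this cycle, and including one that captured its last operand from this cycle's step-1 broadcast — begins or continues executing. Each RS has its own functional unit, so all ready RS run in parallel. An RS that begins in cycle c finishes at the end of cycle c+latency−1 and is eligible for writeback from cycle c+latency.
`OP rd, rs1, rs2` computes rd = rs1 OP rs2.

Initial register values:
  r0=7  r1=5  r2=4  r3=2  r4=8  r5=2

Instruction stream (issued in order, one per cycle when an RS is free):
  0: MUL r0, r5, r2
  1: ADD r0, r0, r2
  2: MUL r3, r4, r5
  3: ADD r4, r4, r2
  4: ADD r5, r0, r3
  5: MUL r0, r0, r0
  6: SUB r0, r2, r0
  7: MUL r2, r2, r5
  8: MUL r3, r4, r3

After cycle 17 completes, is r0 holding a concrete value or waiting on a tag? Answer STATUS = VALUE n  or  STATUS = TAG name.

cycle 1: issue MUL r0<-Mul1 // r0:Mul1,r1:5,r2:4,r3:2,r4:8,r5:2
cycle 2: issue ADD r0<-Add1 // r0:Add1,r1:5,r2:4,r3:2,r4:8,r5:2
cycle 3: issue MUL r3<-Mul2 // r0:Add1,r1:5,r2:4,r3:Mul2,r4:8,r5:2
cycle 4: issue ADD r4<-Add2 // r0:Add1,r1:5,r2:4,r3:Mul2,r4:Add2,r5:2
cycle 5: issue ADD r5<-Add3 // r0:Add1,r1:5,r2:4,r3:Mul2,r4:Add2,r5:Add3
cycle 6: CDB Mul1=8; issue MUL r0<-Mul1 // r0:Mul1,r1:5,r2:4,r3:Mul2,r4:Add2,r5:Add3
cycle 7: CDB Add2=12; issue SUB r0<-Add2 // r0:Add2,r1:5,r2:4,r3:Mul2,r4:12,r5:Add3
cycle 8: CDB Mul2=16; issue MUL r2<-Mul2 // r0:Add2,r1:5,r2:Mul2,r3:16,r4:12,r5:Add3
cycle 9: CDB Add1=12; stall // r0:Add2,r1:5,r2:Mul2,r3:16,r4:12,r5:Add3
cycle 10: stall // r0:Add2,r1:5,r2:Mul2,r3:16,r4:12,r5:Add3
cycle 11: stall // r0:Add2,r1:5,r2:Mul2,r3:16,r4:12,r5:Add3
cycle 12: CDB Add3=28; stall // r0:Add2,r1:5,r2:Mul2,r3:16,r4:12,r5:28
cycle 13: stall // r0:Add2,r1:5,r2:Mul2,r3:16,r4:12,r5:28
cycle 14: CDB Mul1=144; issue MUL r3<-Mul1 // r0:Add2,r1:5,r2:Mul2,r3:Mul1,r4:12,r5:28
cycle 15: - // r0:Add2,r1:5,r2:Mul2,r3:Mul1,r4:12,r5:28
cycle 16: - // r0:Add2,r1:5,r2:Mul2,r3:Mul1,r4:12,r5:28
cycle 17: CDB Add2=-140 // r0:-140,r1:5,r2:Mul2,r3:Mul1,r4:12,r5:28

STATUS = VALUE -140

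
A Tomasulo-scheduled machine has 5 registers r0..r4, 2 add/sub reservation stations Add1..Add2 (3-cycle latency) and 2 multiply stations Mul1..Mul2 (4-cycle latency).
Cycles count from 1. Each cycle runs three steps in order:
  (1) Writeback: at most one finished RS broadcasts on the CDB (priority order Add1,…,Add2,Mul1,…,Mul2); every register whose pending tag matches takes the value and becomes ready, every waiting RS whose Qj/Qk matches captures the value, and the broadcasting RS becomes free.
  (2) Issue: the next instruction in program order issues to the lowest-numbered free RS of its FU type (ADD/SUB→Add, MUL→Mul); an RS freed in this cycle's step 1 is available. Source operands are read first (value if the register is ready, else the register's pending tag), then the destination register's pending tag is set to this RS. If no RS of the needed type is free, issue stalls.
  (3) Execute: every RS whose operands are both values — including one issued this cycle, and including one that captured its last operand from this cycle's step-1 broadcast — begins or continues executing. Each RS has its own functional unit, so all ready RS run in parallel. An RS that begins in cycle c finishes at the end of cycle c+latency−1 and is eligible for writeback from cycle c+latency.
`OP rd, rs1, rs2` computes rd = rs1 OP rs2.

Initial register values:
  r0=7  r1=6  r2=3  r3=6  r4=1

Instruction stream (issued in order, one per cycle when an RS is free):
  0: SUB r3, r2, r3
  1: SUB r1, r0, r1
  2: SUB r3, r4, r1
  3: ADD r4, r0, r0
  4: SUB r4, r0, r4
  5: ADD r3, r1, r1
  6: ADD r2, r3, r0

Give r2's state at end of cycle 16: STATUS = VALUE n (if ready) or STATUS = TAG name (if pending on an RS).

  c1: issue SUB r3<-Add1  regs: r0:7,r1:6,r2:3,r3:Add1,r4:1
  c2: issue SUB r1<-Add2  regs: r0:7,r1:Add2,r2:3,r3:Add1,r4:1
  c3: stall  regs: r0:7,r1:Add2,r2:3,r3:Add1,r4:1
  c4: CDB Add1=-3; issue SUB r3<-Add1  regs: r0:7,r1:Add2,r2:3,r3:Add1,r4:1
  c5: CDB Add2=1; issue ADD r4<-Add2  regs: r0:7,r1:1,r2:3,r3:Add1,r4:Add2
  c6: stall  regs: r0:7,r1:1,r2:3,r3:Add1,r4:Add2
  c7: stall  regs: r0:7,r1:1,r2:3,r3:Add1,r4:Add2
  c8: CDB Add1=0; issue SUB r4<-Add1  regs: r0:7,r1:1,r2:3,r3:0,r4:Add1
  c9: CDB Add2=14; issue ADD r3<-Add2  regs: r0:7,r1:1,r2:3,r3:Add2,r4:Add1
  c10: stall  regs: r0:7,r1:1,r2:3,r3:Add2,r4:Add1
  c11: stall  regs: r0:7,r1:1,r2:3,r3:Add2,r4:Add1
  c12: CDB Add1=-7; issue ADD r2<-Add1  regs: r0:7,r1:1,r2:Add1,r3:Add2,r4:-7
  c13: CDB Add2=2  regs: r0:7,r1:1,r2:Add1,r3:2,r4:-7
  c14: -  regs: r0:7,r1:1,r2:Add1,r3:2,r4:-7
  c15: -  regs: r0:7,r1:1,r2:Add1,r3:2,r4:-7
  c16: CDB Add1=9  regs: r0:7,r1:1,r2:9,r3:2,r4:-7

STATUS = VALUE 9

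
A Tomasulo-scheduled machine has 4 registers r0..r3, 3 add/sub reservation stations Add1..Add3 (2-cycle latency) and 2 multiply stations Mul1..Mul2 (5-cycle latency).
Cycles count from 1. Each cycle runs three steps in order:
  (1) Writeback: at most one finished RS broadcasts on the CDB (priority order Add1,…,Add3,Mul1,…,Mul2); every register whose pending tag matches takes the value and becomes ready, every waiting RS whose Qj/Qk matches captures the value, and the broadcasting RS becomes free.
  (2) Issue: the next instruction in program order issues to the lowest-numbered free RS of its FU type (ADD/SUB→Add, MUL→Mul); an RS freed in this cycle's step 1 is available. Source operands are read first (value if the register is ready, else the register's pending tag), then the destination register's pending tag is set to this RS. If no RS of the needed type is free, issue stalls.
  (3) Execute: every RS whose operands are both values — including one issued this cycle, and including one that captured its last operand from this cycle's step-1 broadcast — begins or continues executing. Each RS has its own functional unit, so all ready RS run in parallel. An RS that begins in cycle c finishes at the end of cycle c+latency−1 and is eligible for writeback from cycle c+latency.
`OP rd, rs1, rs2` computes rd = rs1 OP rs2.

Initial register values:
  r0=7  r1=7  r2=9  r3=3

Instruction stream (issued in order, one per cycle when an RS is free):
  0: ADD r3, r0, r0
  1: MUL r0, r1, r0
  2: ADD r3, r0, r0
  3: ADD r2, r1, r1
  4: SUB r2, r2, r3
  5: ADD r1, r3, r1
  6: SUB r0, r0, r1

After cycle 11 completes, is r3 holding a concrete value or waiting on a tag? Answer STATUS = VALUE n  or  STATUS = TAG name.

  c1: issue ADD r3<-Add1  regs: r0:7,r1:7,r2:9,r3:Add1
  c2: issue MUL r0<-Mul1  regs: r0:Mul1,r1:7,r2:9,r3:Add1
  c3: CDB Add1=14; issue ADD r3<-Add1  regs: r0:Mul1,r1:7,r2:9,r3:Add1
  c4: issue ADD r2<-Add2  regs: r0:Mul1,r1:7,r2:Add2,r3:Add1
  c5: issue SUB r2<-Add3  regs: r0:Mul1,r1:7,r2:Add3,r3:Add1
  c6: CDB Add2=14; issue ADD r1<-Add2  regs: r0:Mul1,r1:Add2,r2:Add3,r3:Add1
  c7: CDB Mul1=49; stall  regs: r0:49,r1:Add2,r2:Add3,r3:Add1
  c8: stall  regs: r0:49,r1:Add2,r2:Add3,r3:Add1
  c9: CDB Add1=98; issue SUB r0<-Add1  regs: r0:Add1,r1:Add2,r2:Add3,r3:98
  c10: -  regs: r0:Add1,r1:Add2,r2:Add3,r3:98
  c11: CDB Add2=105  regs: r0:Add1,r1:105,r2:Add3,r3:98

STATUS = VALUE 98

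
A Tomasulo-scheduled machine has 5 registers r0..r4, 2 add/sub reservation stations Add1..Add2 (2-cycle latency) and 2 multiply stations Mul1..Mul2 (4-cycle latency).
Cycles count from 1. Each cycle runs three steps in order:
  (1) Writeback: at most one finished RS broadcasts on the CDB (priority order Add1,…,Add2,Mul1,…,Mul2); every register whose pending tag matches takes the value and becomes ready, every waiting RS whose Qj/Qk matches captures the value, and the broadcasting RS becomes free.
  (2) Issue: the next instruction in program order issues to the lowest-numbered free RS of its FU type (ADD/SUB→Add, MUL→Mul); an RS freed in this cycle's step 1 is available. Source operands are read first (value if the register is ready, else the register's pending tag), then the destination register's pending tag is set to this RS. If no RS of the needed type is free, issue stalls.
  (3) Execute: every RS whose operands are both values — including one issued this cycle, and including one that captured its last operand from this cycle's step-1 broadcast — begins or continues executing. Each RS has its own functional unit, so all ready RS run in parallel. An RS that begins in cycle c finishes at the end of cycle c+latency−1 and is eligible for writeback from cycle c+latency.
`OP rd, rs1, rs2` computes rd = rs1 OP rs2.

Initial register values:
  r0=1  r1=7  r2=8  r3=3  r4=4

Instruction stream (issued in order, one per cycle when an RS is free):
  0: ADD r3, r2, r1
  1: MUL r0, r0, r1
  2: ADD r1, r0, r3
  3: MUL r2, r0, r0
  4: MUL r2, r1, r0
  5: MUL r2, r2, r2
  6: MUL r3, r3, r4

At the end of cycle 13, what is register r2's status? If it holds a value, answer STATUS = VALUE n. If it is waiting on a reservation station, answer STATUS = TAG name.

cycle 1: issue ADD r3<-Add1 // r0:1,r1:7,r2:8,r3:Add1,r4:4
cycle 2: issue MUL r0<-Mul1 // r0:Mul1,r1:7,r2:8,r3:Add1,r4:4
cycle 3: CDB Add1=15; issue ADD r1<-Add1 // r0:Mul1,r1:Add1,r2:8,r3:15,r4:4
cycle 4: issue MUL r2<-Mul2 // r0:Mul1,r1:Add1,r2:Mul2,r3:15,r4:4
cycle 5: stall // r0:Mul1,r1:Add1,r2:Mul2,r3:15,r4:4
cycle 6: CDB Mul1=7; issue MUL r2<-Mul1 // r0:7,r1:Add1,r2:Mul1,r3:15,r4:4
cycle 7: stall // r0:7,r1:Add1,r2:Mul1,r3:15,r4:4
cycle 8: CDB Add1=22; stall // r0:7,r1:22,r2:Mul1,r3:15,r4:4
cycle 9: stall // r0:7,r1:22,r2:Mul1,r3:15,r4:4
cycle 10: CDB Mul2=49; issue MUL r2<-Mul2 // r0:7,r1:22,r2:Mul2,r3:15,r4:4
cycle 11: stall // r0:7,r1:22,r2:Mul2,r3:15,r4:4
cycle 12: CDB Mul1=154; issue MUL r3<-Mul1 // r0:7,r1:22,r2:Mul2,r3:Mul1,r4:4
cycle 13: - // r0:7,r1:22,r2:Mul2,r3:Mul1,r4:4

STATUS = TAG Mul2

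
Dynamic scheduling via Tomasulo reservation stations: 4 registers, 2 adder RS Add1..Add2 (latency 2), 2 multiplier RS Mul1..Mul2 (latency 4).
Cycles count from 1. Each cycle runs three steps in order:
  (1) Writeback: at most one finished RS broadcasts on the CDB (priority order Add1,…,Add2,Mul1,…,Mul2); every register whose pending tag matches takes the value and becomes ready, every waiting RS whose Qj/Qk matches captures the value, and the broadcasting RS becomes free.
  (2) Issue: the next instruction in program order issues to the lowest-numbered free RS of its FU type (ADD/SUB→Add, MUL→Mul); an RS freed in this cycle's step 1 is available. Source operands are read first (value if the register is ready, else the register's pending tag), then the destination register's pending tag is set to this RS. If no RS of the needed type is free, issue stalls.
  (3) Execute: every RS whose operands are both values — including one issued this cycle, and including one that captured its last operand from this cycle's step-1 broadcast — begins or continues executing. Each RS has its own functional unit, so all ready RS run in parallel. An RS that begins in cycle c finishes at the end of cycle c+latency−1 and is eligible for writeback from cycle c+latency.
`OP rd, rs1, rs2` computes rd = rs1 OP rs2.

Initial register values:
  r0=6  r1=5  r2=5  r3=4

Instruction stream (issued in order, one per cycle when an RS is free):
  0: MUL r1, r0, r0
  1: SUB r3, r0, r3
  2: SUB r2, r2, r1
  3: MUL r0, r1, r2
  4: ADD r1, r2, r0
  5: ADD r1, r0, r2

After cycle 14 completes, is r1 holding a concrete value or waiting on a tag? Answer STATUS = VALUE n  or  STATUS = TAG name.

  c1: issue MUL r1<-Mul1  regs: r0:6,r1:Mul1,r2:5,r3:4
  c2: issue SUB r3<-Add1  regs: r0:6,r1:Mul1,r2:5,r3:Add1
  c3: issue SUB r2<-Add2  regs: r0:6,r1:Mul1,r2:Add2,r3:Add1
  c4: CDB Add1=2; issue MUL r0<-Mul2  regs: r0:Mul2,r1:Mul1,r2:Add2,r3:2
  c5: CDB Mul1=36; issue ADD r1<-Add1  regs: r0:Mul2,r1:Add1,r2:Add2,r3:2
  c6: stall  regs: r0:Mul2,r1:Add1,r2:Add2,r3:2
  c7: CDB Add2=-31; issue ADD r1<-Add2  regs: r0:Mul2,r1:Add2,r2:-31,r3:2
  c8: -  regs: r0:Mul2,r1:Add2,r2:-31,r3:2
  c9: -  regs: r0:Mul2,r1:Add2,r2:-31,r3:2
  c10: -  regs: r0:Mul2,r1:Add2,r2:-31,r3:2
  c11: CDB Mul2=-1116  regs: r0:-1116,r1:Add2,r2:-31,r3:2
  c12: -  regs: r0:-1116,r1:Add2,r2:-31,r3:2
  c13: CDB Add1=-1147  regs: r0:-1116,r1:Add2,r2:-31,r3:2
  c14: CDB Add2=-1147  regs: r0:-1116,r1:-1147,r2:-31,r3:2

STATUS = VALUE -1147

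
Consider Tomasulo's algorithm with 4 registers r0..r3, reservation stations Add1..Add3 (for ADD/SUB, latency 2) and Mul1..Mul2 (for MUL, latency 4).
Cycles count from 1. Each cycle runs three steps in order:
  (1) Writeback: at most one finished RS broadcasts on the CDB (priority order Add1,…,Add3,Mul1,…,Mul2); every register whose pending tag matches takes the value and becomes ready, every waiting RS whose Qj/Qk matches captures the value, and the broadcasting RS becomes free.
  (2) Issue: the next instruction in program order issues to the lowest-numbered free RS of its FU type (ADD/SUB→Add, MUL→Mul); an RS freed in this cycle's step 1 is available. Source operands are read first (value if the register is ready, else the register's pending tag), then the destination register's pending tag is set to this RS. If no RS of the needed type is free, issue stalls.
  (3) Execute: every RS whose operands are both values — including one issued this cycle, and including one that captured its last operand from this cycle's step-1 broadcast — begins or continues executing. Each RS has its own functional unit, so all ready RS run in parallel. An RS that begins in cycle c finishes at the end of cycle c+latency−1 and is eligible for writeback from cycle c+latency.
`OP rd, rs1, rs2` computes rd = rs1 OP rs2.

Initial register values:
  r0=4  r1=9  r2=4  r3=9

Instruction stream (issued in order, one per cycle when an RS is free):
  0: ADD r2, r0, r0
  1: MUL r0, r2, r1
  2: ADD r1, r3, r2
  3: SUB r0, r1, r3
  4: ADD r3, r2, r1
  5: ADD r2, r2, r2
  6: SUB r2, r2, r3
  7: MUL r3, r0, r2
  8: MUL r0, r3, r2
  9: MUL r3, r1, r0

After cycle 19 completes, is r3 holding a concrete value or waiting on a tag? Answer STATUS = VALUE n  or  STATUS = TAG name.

cycle 1: issue ADD r2<-Add1 // r0:4,r1:9,r2:Add1,r3:9
cycle 2: issue MUL r0<-Mul1 // r0:Mul1,r1:9,r2:Add1,r3:9
cycle 3: CDB Add1=8; issue ADD r1<-Add1 // r0:Mul1,r1:Add1,r2:8,r3:9
cycle 4: issue SUB r0<-Add2 // r0:Add2,r1:Add1,r2:8,r3:9
cycle 5: CDB Add1=17; issue ADD r3<-Add1 // r0:Add2,r1:17,r2:8,r3:Add1
cycle 6: issue ADD r2<-Add3 // r0:Add2,r1:17,r2:Add3,r3:Add1
cycle 7: CDB Add1=25; issue SUB r2<-Add1 // r0:Add2,r1:17,r2:Add1,r3:25
cycle 8: CDB Add2=8; issue MUL r3<-Mul2 // r0:8,r1:17,r2:Add1,r3:Mul2
cycle 9: CDB Add3=16; stall // r0:8,r1:17,r2:Add1,r3:Mul2
cycle 10: CDB Mul1=72; issue MUL r0<-Mul1 // r0:Mul1,r1:17,r2:Add1,r3:Mul2
cycle 11: CDB Add1=-9; stall // r0:Mul1,r1:17,r2:-9,r3:Mul2
cycle 12: stall // r0:Mul1,r1:17,r2:-9,r3:Mul2
cycle 13: stall // r0:Mul1,r1:17,r2:-9,r3:Mul2
cycle 14: stall // r0:Mul1,r1:17,r2:-9,r3:Mul2
cycle 15: CDB Mul2=-72; issue MUL r3<-Mul2 // r0:Mul1,r1:17,r2:-9,r3:Mul2
cycle 16: - // r0:Mul1,r1:17,r2:-9,r3:Mul2
cycle 17: - // r0:Mul1,r1:17,r2:-9,r3:Mul2
cycle 18: - // r0:Mul1,r1:17,r2:-9,r3:Mul2
cycle 19: CDB Mul1=648 // r0:648,r1:17,r2:-9,r3:Mul2

STATUS = TAG Mul2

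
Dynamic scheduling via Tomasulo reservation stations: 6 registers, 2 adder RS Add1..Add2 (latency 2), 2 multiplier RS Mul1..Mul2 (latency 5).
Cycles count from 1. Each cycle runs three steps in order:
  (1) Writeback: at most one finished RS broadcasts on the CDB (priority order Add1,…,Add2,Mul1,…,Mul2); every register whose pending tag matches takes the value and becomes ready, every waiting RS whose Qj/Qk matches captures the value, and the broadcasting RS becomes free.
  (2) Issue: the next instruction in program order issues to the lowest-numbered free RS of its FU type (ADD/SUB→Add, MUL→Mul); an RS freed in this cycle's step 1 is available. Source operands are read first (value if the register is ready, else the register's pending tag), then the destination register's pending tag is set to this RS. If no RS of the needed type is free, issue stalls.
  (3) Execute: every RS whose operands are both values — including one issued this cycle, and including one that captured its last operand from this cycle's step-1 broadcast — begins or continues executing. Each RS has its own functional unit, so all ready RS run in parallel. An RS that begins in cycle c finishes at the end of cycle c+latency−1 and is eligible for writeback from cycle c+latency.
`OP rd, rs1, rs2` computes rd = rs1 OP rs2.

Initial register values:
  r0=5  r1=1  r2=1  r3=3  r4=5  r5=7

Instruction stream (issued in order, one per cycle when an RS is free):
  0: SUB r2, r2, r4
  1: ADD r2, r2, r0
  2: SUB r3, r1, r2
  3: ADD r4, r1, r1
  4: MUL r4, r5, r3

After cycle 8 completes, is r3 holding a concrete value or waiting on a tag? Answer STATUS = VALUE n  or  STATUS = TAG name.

STATUS = VALUE 0

  c1: issue SUB r2<-Add1  regs: r0:5,r1:1,r2:Add1,r3:3,r4:5,r5:7
  c2: issue ADD r2<-Add2  regs: r0:5,r1:1,r2:Add2,r3:3,r4:5,r5:7
  c3: CDB Add1=-4; issue SUB r3<-Add1  regs: r0:5,r1:1,r2:Add2,r3:Add1,r4:5,r5:7
  c4: stall  regs: r0:5,r1:1,r2:Add2,r3:Add1,r4:5,r5:7
  c5: CDB Add2=1; issue ADD r4<-Add2  regs: r0:5,r1:1,r2:1,r3:Add1,r4:Add2,r5:7
  c6: issue MUL r4<-Mul1  regs: r0:5,r1:1,r2:1,r3:Add1,r4:Mul1,r5:7
  c7: CDB Add1=0  regs: r0:5,r1:1,r2:1,r3:0,r4:Mul1,r5:7
  c8: CDB Add2=2  regs: r0:5,r1:1,r2:1,r3:0,r4:Mul1,r5:7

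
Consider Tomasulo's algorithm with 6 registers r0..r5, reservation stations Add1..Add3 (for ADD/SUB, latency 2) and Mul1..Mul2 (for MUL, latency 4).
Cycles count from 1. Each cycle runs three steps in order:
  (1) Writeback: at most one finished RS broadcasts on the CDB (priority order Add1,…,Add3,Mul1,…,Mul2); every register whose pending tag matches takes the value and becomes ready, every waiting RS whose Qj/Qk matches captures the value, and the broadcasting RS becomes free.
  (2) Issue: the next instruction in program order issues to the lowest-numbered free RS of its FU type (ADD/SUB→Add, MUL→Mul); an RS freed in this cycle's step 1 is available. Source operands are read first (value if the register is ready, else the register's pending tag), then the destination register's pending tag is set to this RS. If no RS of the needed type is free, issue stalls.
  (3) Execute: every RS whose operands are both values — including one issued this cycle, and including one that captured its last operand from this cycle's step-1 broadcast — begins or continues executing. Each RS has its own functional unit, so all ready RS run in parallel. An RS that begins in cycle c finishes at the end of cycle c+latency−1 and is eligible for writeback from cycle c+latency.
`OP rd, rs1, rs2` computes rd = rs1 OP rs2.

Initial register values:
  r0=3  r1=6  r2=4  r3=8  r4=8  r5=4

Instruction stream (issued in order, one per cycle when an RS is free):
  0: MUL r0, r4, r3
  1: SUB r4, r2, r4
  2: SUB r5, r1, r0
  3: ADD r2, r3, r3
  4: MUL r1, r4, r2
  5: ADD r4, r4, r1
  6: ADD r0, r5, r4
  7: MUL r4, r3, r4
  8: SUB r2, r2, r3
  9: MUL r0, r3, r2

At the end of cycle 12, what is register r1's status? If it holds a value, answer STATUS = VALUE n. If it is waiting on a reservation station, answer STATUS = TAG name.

c1: issue MUL r0<-Mul1 | r0:Mul1,r1:6,r2:4,r3:8,r4:8,r5:4
c2: issue SUB r4<-Add1 | r0:Mul1,r1:6,r2:4,r3:8,r4:Add1,r5:4
c3: issue SUB r5<-Add2 | r0:Mul1,r1:6,r2:4,r3:8,r4:Add1,r5:Add2
c4: CDB Add1=-4; issue ADD r2<-Add1 | r0:Mul1,r1:6,r2:Add1,r3:8,r4:-4,r5:Add2
c5: CDB Mul1=64; issue MUL r1<-Mul1 | r0:64,r1:Mul1,r2:Add1,r3:8,r4:-4,r5:Add2
c6: CDB Add1=16; issue ADD r4<-Add1 | r0:64,r1:Mul1,r2:16,r3:8,r4:Add1,r5:Add2
c7: CDB Add2=-58; issue ADD r0<-Add2 | r0:Add2,r1:Mul1,r2:16,r3:8,r4:Add1,r5:-58
c8: issue MUL r4<-Mul2 | r0:Add2,r1:Mul1,r2:16,r3:8,r4:Mul2,r5:-58
c9: issue SUB r2<-Add3 | r0:Add2,r1:Mul1,r2:Add3,r3:8,r4:Mul2,r5:-58
c10: CDB Mul1=-64; issue MUL r0<-Mul1 | r0:Mul1,r1:-64,r2:Add3,r3:8,r4:Mul2,r5:-58
c11: CDB Add3=8 | r0:Mul1,r1:-64,r2:8,r3:8,r4:Mul2,r5:-58
c12: CDB Add1=-68 | r0:Mul1,r1:-64,r2:8,r3:8,r4:Mul2,r5:-58

STATUS = VALUE -64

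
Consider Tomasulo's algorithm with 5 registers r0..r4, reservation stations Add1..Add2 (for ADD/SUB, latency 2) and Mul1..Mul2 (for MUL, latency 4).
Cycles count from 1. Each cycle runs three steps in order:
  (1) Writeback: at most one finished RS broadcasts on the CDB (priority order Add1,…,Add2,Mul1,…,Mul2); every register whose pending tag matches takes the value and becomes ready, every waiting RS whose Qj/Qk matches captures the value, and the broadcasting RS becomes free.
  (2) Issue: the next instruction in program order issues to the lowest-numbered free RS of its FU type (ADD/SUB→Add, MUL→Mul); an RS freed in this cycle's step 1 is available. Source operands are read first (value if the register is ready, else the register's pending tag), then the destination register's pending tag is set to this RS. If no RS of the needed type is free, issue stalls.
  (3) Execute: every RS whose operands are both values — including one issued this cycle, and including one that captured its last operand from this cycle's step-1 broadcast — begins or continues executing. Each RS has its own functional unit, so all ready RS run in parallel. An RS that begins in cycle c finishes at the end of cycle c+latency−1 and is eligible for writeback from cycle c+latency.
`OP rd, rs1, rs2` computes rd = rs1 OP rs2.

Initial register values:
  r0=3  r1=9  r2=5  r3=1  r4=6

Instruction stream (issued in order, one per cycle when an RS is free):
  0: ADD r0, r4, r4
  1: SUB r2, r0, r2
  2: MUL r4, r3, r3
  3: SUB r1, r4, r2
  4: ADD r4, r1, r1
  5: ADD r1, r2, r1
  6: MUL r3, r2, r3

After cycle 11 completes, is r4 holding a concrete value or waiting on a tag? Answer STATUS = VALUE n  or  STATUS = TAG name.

  c1: issue ADD r0<-Add1  regs: r0:Add1,r1:9,r2:5,r3:1,r4:6
  c2: issue SUB r2<-Add2  regs: r0:Add1,r1:9,r2:Add2,r3:1,r4:6
  c3: CDB Add1=12; issue MUL r4<-Mul1  regs: r0:12,r1:9,r2:Add2,r3:1,r4:Mul1
  c4: issue SUB r1<-Add1  regs: r0:12,r1:Add1,r2:Add2,r3:1,r4:Mul1
  c5: CDB Add2=7; issue ADD r4<-Add2  regs: r0:12,r1:Add1,r2:7,r3:1,r4:Add2
  c6: stall  regs: r0:12,r1:Add1,r2:7,r3:1,r4:Add2
  c7: CDB Mul1=1; stall  regs: r0:12,r1:Add1,r2:7,r3:1,r4:Add2
  c8: stall  regs: r0:12,r1:Add1,r2:7,r3:1,r4:Add2
  c9: CDB Add1=-6; issue ADD r1<-Add1  regs: r0:12,r1:Add1,r2:7,r3:1,r4:Add2
  c10: issue MUL r3<-Mul1  regs: r0:12,r1:Add1,r2:7,r3:Mul1,r4:Add2
  c11: CDB Add1=1  regs: r0:12,r1:1,r2:7,r3:Mul1,r4:Add2

STATUS = TAG Add2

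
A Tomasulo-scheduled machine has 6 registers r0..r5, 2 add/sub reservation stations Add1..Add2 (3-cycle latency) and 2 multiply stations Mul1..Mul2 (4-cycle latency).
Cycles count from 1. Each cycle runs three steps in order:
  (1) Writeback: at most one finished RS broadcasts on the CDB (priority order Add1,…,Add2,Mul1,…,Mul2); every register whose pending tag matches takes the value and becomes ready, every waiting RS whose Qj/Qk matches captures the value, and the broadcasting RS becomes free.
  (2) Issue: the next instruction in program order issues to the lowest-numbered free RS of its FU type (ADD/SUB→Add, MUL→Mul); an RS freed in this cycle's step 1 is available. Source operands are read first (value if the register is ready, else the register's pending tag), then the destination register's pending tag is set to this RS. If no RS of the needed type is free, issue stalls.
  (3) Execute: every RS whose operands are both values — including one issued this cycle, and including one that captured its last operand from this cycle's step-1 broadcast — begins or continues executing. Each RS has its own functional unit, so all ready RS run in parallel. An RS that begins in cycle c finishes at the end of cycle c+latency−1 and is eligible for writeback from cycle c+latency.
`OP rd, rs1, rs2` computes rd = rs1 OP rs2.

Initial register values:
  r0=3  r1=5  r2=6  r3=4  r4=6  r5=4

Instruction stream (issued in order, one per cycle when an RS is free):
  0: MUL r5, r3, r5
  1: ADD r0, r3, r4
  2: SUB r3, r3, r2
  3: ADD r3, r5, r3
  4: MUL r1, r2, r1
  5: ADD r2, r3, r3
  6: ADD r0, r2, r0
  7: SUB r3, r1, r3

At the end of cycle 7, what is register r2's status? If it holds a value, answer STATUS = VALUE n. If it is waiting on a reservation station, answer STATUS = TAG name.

STATUS = TAG Add2

cycle 1: issue MUL r5<-Mul1 // r0:3,r1:5,r2:6,r3:4,r4:6,r5:Mul1
cycle 2: issue ADD r0<-Add1 // r0:Add1,r1:5,r2:6,r3:4,r4:6,r5:Mul1
cycle 3: issue SUB r3<-Add2 // r0:Add1,r1:5,r2:6,r3:Add2,r4:6,r5:Mul1
cycle 4: stall // r0:Add1,r1:5,r2:6,r3:Add2,r4:6,r5:Mul1
cycle 5: CDB Add1=10; issue ADD r3<-Add1 // r0:10,r1:5,r2:6,r3:Add1,r4:6,r5:Mul1
cycle 6: CDB Add2=-2; issue MUL r1<-Mul2 // r0:10,r1:Mul2,r2:6,r3:Add1,r4:6,r5:Mul1
cycle 7: CDB Mul1=16; issue ADD r2<-Add2 // r0:10,r1:Mul2,r2:Add2,r3:Add1,r4:6,r5:16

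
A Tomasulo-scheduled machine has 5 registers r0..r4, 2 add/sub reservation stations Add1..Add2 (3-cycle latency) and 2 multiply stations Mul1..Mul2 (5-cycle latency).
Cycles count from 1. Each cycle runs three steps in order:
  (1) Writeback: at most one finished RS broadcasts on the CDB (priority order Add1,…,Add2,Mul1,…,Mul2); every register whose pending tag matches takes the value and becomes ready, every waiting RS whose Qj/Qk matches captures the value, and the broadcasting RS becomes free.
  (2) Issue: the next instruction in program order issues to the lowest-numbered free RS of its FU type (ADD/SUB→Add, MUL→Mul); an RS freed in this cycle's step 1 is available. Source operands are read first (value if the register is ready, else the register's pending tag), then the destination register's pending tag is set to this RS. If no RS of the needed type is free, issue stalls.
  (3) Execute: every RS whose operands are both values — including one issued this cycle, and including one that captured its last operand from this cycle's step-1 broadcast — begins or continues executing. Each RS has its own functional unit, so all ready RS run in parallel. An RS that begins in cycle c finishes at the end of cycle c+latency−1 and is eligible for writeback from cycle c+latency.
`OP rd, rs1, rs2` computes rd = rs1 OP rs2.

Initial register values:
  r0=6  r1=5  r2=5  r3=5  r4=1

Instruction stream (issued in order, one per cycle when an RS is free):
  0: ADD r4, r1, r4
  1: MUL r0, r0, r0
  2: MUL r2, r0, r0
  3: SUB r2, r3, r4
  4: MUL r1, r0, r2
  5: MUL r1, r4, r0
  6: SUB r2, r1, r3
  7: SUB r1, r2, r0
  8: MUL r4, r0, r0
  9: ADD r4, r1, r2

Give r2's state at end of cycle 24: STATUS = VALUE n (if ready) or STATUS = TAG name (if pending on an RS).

STATUS = VALUE 211

  c1: issue ADD r4<-Add1  regs: r0:6,r1:5,r2:5,r3:5,r4:Add1
  c2: issue MUL r0<-Mul1  regs: r0:Mul1,r1:5,r2:5,r3:5,r4:Add1
  c3: issue MUL r2<-Mul2  regs: r0:Mul1,r1:5,r2:Mul2,r3:5,r4:Add1
  c4: CDB Add1=6; issue SUB r2<-Add1  regs: r0:Mul1,r1:5,r2:Add1,r3:5,r4:6
  c5: stall  regs: r0:Mul1,r1:5,r2:Add1,r3:5,r4:6
  c6: stall  regs: r0:Mul1,r1:5,r2:Add1,r3:5,r4:6
  c7: CDB Add1=-1; stall  regs: r0:Mul1,r1:5,r2:-1,r3:5,r4:6
  c8: CDB Mul1=36; issue MUL r1<-Mul1  regs: r0:36,r1:Mul1,r2:-1,r3:5,r4:6
  c9: stall  regs: r0:36,r1:Mul1,r2:-1,r3:5,r4:6
  c10: stall  regs: r0:36,r1:Mul1,r2:-1,r3:5,r4:6
  c11: stall  regs: r0:36,r1:Mul1,r2:-1,r3:5,r4:6
  c12: stall  regs: r0:36,r1:Mul1,r2:-1,r3:5,r4:6
  c13: CDB Mul1=-36; issue MUL r1<-Mul1  regs: r0:36,r1:Mul1,r2:-1,r3:5,r4:6
  c14: CDB Mul2=1296; issue SUB r2<-Add1  regs: r0:36,r1:Mul1,r2:Add1,r3:5,r4:6
  c15: issue SUB r1<-Add2  regs: r0:36,r1:Add2,r2:Add1,r3:5,r4:6
  c16: issue MUL r4<-Mul2  regs: r0:36,r1:Add2,r2:Add1,r3:5,r4:Mul2
  c17: stall  regs: r0:36,r1:Add2,r2:Add1,r3:5,r4:Mul2
  c18: CDB Mul1=216; stall  regs: r0:36,r1:Add2,r2:Add1,r3:5,r4:Mul2
  c19: stall  regs: r0:36,r1:Add2,r2:Add1,r3:5,r4:Mul2
  c20: stall  regs: r0:36,r1:Add2,r2:Add1,r3:5,r4:Mul2
  c21: CDB Add1=211; issue ADD r4<-Add1  regs: r0:36,r1:Add2,r2:211,r3:5,r4:Add1
  c22: CDB Mul2=1296  regs: r0:36,r1:Add2,r2:211,r3:5,r4:Add1
  c23: -  regs: r0:36,r1:Add2,r2:211,r3:5,r4:Add1
  c24: CDB Add2=175  regs: r0:36,r1:175,r2:211,r3:5,r4:Add1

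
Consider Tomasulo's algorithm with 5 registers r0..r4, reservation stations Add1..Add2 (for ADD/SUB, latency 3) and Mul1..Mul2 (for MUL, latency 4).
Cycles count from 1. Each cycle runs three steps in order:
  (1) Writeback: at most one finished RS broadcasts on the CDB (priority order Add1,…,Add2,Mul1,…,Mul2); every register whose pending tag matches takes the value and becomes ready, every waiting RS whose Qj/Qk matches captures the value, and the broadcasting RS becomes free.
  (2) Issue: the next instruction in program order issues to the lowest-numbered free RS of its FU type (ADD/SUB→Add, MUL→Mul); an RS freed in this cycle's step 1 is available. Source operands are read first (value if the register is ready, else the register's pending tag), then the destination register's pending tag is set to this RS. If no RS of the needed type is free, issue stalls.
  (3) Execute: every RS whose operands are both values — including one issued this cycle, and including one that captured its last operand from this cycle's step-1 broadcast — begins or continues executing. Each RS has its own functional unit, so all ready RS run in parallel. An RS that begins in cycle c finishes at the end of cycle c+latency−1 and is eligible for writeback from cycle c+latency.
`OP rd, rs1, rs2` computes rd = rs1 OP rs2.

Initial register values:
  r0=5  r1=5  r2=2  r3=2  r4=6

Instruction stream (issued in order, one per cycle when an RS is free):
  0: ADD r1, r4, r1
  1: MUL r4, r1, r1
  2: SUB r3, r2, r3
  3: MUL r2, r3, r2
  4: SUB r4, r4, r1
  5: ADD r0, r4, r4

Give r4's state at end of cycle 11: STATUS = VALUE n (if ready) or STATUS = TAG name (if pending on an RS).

c1: issue ADD r1<-Add1 | r0:5,r1:Add1,r2:2,r3:2,r4:6
c2: issue MUL r4<-Mul1 | r0:5,r1:Add1,r2:2,r3:2,r4:Mul1
c3: issue SUB r3<-Add2 | r0:5,r1:Add1,r2:2,r3:Add2,r4:Mul1
c4: CDB Add1=11; issue MUL r2<-Mul2 | r0:5,r1:11,r2:Mul2,r3:Add2,r4:Mul1
c5: issue SUB r4<-Add1 | r0:5,r1:11,r2:Mul2,r3:Add2,r4:Add1
c6: CDB Add2=0; issue ADD r0<-Add2 | r0:Add2,r1:11,r2:Mul2,r3:0,r4:Add1
c7: - | r0:Add2,r1:11,r2:Mul2,r3:0,r4:Add1
c8: CDB Mul1=121 | r0:Add2,r1:11,r2:Mul2,r3:0,r4:Add1
c9: - | r0:Add2,r1:11,r2:Mul2,r3:0,r4:Add1
c10: CDB Mul2=0 | r0:Add2,r1:11,r2:0,r3:0,r4:Add1
c11: CDB Add1=110 | r0:Add2,r1:11,r2:0,r3:0,r4:110

STATUS = VALUE 110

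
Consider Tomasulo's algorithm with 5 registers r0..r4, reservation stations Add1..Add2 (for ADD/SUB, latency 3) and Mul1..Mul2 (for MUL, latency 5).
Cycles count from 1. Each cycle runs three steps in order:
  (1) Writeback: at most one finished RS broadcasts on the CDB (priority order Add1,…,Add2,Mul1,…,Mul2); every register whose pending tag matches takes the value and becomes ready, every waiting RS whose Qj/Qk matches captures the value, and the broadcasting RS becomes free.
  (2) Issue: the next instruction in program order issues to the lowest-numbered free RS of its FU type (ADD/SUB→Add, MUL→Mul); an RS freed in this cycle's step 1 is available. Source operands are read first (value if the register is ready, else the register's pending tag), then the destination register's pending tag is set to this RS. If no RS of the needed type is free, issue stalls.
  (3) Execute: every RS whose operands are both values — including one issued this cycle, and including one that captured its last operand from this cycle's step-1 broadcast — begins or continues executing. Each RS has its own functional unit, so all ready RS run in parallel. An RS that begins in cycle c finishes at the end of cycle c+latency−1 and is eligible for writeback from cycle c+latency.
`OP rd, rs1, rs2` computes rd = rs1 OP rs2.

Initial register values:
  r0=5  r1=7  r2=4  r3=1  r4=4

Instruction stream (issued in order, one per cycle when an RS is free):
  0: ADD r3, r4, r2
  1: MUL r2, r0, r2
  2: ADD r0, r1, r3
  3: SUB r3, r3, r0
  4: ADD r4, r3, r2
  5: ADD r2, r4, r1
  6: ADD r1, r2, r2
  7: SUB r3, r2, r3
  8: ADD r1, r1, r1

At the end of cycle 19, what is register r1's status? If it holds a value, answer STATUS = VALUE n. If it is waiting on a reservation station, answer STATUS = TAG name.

c1: issue ADD r3<-Add1 | r0:5,r1:7,r2:4,r3:Add1,r4:4
c2: issue MUL r2<-Mul1 | r0:5,r1:7,r2:Mul1,r3:Add1,r4:4
c3: issue ADD r0<-Add2 | r0:Add2,r1:7,r2:Mul1,r3:Add1,r4:4
c4: CDB Add1=8; issue SUB r3<-Add1 | r0:Add2,r1:7,r2:Mul1,r3:Add1,r4:4
c5: stall | r0:Add2,r1:7,r2:Mul1,r3:Add1,r4:4
c6: stall | r0:Add2,r1:7,r2:Mul1,r3:Add1,r4:4
c7: CDB Add2=15; issue ADD r4<-Add2 | r0:15,r1:7,r2:Mul1,r3:Add1,r4:Add2
c8: CDB Mul1=20; stall | r0:15,r1:7,r2:20,r3:Add1,r4:Add2
c9: stall | r0:15,r1:7,r2:20,r3:Add1,r4:Add2
c10: CDB Add1=-7; issue ADD r2<-Add1 | r0:15,r1:7,r2:Add1,r3:-7,r4:Add2
c11: stall | r0:15,r1:7,r2:Add1,r3:-7,r4:Add2
c12: stall | r0:15,r1:7,r2:Add1,r3:-7,r4:Add2
c13: CDB Add2=13; issue ADD r1<-Add2 | r0:15,r1:Add2,r2:Add1,r3:-7,r4:13
c14: stall | r0:15,r1:Add2,r2:Add1,r3:-7,r4:13
c15: stall | r0:15,r1:Add2,r2:Add1,r3:-7,r4:13
c16: CDB Add1=20; issue SUB r3<-Add1 | r0:15,r1:Add2,r2:20,r3:Add1,r4:13
c17: stall | r0:15,r1:Add2,r2:20,r3:Add1,r4:13
c18: stall | r0:15,r1:Add2,r2:20,r3:Add1,r4:13
c19: CDB Add1=27; issue ADD r1<-Add1 | r0:15,r1:Add1,r2:20,r3:27,r4:13

STATUS = TAG Add1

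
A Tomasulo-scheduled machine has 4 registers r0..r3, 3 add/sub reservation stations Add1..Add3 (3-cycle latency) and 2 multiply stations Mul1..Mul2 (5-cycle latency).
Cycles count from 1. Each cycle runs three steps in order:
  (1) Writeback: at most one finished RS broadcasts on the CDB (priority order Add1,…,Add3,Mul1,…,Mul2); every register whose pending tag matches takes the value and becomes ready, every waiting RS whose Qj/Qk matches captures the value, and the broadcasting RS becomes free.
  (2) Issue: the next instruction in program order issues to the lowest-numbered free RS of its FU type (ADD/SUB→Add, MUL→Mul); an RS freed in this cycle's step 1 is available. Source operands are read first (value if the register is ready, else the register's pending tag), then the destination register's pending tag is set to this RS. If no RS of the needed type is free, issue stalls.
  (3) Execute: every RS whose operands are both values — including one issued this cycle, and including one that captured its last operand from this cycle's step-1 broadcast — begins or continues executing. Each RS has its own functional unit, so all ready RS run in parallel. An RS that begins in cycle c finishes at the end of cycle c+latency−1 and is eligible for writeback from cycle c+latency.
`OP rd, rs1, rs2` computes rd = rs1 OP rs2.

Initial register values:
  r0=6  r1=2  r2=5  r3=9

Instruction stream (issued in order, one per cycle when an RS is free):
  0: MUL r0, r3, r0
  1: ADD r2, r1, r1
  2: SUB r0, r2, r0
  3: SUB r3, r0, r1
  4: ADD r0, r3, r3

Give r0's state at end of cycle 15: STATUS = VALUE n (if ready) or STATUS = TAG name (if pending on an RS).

c1: issue MUL r0<-Mul1 | r0:Mul1,r1:2,r2:5,r3:9
c2: issue ADD r2<-Add1 | r0:Mul1,r1:2,r2:Add1,r3:9
c3: issue SUB r0<-Add2 | r0:Add2,r1:2,r2:Add1,r3:9
c4: issue SUB r3<-Add3 | r0:Add2,r1:2,r2:Add1,r3:Add3
c5: CDB Add1=4; issue ADD r0<-Add1 | r0:Add1,r1:2,r2:4,r3:Add3
c6: CDB Mul1=54 | r0:Add1,r1:2,r2:4,r3:Add3
c7: - | r0:Add1,r1:2,r2:4,r3:Add3
c8: - | r0:Add1,r1:2,r2:4,r3:Add3
c9: CDB Add2=-50 | r0:Add1,r1:2,r2:4,r3:Add3
c10: - | r0:Add1,r1:2,r2:4,r3:Add3
c11: - | r0:Add1,r1:2,r2:4,r3:Add3
c12: CDB Add3=-52 | r0:Add1,r1:2,r2:4,r3:-52
c13: - | r0:Add1,r1:2,r2:4,r3:-52
c14: - | r0:Add1,r1:2,r2:4,r3:-52
c15: CDB Add1=-104 | r0:-104,r1:2,r2:4,r3:-52

STATUS = VALUE -104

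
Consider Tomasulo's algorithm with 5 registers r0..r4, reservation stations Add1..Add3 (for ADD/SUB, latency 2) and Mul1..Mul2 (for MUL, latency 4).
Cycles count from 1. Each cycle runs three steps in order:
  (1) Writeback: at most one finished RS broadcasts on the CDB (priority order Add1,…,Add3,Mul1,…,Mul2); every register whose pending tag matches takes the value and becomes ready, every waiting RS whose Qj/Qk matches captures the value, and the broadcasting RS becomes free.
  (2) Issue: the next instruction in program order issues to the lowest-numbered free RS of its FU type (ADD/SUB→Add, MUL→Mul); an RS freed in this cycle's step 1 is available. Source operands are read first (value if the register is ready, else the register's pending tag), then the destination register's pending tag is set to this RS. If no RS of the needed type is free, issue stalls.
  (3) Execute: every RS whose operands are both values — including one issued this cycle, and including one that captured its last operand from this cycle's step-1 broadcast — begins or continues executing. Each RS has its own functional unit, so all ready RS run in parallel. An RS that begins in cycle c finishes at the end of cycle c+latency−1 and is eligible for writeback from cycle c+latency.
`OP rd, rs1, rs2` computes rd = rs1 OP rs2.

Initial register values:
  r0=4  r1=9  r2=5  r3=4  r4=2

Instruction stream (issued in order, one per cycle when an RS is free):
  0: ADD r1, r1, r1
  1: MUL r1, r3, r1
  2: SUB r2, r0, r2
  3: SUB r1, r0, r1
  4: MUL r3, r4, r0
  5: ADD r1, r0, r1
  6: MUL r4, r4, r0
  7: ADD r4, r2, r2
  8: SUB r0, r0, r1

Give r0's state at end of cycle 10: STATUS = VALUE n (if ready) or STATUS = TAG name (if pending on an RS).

STATUS = TAG Add2

cycle 1: issue ADD r1<-Add1 // r0:4,r1:Add1,r2:5,r3:4,r4:2
cycle 2: issue MUL r1<-Mul1 // r0:4,r1:Mul1,r2:5,r3:4,r4:2
cycle 3: CDB Add1=18; issue SUB r2<-Add1 // r0:4,r1:Mul1,r2:Add1,r3:4,r4:2
cycle 4: issue SUB r1<-Add2 // r0:4,r1:Add2,r2:Add1,r3:4,r4:2
cycle 5: CDB Add1=-1; issue MUL r3<-Mul2 // r0:4,r1:Add2,r2:-1,r3:Mul2,r4:2
cycle 6: issue ADD r1<-Add1 // r0:4,r1:Add1,r2:-1,r3:Mul2,r4:2
cycle 7: CDB Mul1=72; issue MUL r4<-Mul1 // r0:4,r1:Add1,r2:-1,r3:Mul2,r4:Mul1
cycle 8: issue ADD r4<-Add3 // r0:4,r1:Add1,r2:-1,r3:Mul2,r4:Add3
cycle 9: CDB Add2=-68; issue SUB r0<-Add2 // r0:Add2,r1:Add1,r2:-1,r3:Mul2,r4:Add3
cycle 10: CDB Add3=-2 // r0:Add2,r1:Add1,r2:-1,r3:Mul2,r4:-2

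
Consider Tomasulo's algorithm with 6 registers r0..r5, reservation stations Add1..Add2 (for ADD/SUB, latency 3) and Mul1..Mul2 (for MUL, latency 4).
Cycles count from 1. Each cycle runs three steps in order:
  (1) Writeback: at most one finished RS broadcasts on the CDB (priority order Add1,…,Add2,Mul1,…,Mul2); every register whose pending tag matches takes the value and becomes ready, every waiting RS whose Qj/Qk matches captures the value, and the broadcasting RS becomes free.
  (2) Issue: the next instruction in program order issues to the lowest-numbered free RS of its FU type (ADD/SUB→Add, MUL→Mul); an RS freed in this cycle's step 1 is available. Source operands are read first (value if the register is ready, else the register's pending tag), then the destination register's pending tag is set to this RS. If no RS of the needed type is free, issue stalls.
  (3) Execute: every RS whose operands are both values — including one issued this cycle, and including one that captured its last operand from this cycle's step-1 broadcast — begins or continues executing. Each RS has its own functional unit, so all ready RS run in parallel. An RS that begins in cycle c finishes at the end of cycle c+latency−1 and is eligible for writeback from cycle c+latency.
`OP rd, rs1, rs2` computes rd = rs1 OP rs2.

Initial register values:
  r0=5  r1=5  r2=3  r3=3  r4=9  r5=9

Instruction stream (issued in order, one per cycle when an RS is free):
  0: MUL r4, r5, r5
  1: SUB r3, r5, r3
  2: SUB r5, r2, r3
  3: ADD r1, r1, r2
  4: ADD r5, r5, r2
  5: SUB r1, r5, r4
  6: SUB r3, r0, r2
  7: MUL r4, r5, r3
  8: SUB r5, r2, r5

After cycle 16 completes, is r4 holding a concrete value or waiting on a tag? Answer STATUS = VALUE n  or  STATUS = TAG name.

STATUS = TAG Mul1

cycle 1: issue MUL r4<-Mul1 // r0:5,r1:5,r2:3,r3:3,r4:Mul1,r5:9
cycle 2: issue SUB r3<-Add1 // r0:5,r1:5,r2:3,r3:Add1,r4:Mul1,r5:9
cycle 3: issue SUB r5<-Add2 // r0:5,r1:5,r2:3,r3:Add1,r4:Mul1,r5:Add2
cycle 4: stall // r0:5,r1:5,r2:3,r3:Add1,r4:Mul1,r5:Add2
cycle 5: CDB Add1=6; issue ADD r1<-Add1 // r0:5,r1:Add1,r2:3,r3:6,r4:Mul1,r5:Add2
cycle 6: CDB Mul1=81; stall // r0:5,r1:Add1,r2:3,r3:6,r4:81,r5:Add2
cycle 7: stall // r0:5,r1:Add1,r2:3,r3:6,r4:81,r5:Add2
cycle 8: CDB Add1=8; issue ADD r5<-Add1 // r0:5,r1:8,r2:3,r3:6,r4:81,r5:Add1
cycle 9: CDB Add2=-3; issue SUB r1<-Add2 // r0:5,r1:Add2,r2:3,r3:6,r4:81,r5:Add1
cycle 10: stall // r0:5,r1:Add2,r2:3,r3:6,r4:81,r5:Add1
cycle 11: stall // r0:5,r1:Add2,r2:3,r3:6,r4:81,r5:Add1
cycle 12: CDB Add1=0; issue SUB r3<-Add1 // r0:5,r1:Add2,r2:3,r3:Add1,r4:81,r5:0
cycle 13: issue MUL r4<-Mul1 // r0:5,r1:Add2,r2:3,r3:Add1,r4:Mul1,r5:0
cycle 14: stall // r0:5,r1:Add2,r2:3,r3:Add1,r4:Mul1,r5:0
cycle 15: CDB Add1=2; issue SUB r5<-Add1 // r0:5,r1:Add2,r2:3,r3:2,r4:Mul1,r5:Add1
cycle 16: CDB Add2=-81 // r0:5,r1:-81,r2:3,r3:2,r4:Mul1,r5:Add1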